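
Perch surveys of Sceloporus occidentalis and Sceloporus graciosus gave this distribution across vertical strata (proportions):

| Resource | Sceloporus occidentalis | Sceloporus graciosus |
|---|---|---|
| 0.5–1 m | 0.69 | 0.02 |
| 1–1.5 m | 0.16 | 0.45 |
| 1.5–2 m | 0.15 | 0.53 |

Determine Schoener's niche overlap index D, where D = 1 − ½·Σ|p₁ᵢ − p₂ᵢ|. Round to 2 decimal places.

0.33

Σ|p₁ᵢ − p₂ᵢ| = 0.67 + 0.29 + 0.38 = 1.34
D = 1 − ½ × 1.34 = 1 − 0.670 = 0.3300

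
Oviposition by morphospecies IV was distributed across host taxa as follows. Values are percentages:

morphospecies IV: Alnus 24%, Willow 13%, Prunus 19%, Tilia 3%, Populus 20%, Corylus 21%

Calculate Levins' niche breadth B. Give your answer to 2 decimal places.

Convert percentages to proportions (divide by 100).
Σpᵢ² = 0.24² + 0.13² + 0.19² + 0.03² + 0.20² + 0.21² = 0.0576 + 0.0169 + 0.0361 + 0.0009 + 0.0400 + 0.0441 = 0.1956
B = 1 / 0.1956 = 5.1125

5.11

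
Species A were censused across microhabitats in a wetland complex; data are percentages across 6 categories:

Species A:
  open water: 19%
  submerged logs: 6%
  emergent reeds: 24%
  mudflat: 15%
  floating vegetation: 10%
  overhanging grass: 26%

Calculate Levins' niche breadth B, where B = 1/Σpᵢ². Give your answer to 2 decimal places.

Convert percentages to proportions (divide by 100).
Σpᵢ² = 0.19² + 0.06² + 0.24² + 0.15² + 0.10² + 0.26² = 0.0361 + 0.0036 + 0.0576 + 0.0225 + 0.0100 + 0.0676 = 0.1974
B = 1 / 0.1974 = 5.0659

5.07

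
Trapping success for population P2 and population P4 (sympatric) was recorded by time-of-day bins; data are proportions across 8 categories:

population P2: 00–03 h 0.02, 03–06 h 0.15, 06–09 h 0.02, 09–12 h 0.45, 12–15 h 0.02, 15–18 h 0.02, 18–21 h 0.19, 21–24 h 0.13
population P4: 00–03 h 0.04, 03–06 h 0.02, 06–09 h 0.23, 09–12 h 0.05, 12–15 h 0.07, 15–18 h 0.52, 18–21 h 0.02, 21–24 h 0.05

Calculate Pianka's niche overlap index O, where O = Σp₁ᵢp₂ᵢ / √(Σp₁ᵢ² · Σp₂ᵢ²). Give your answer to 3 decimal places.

Σ p₁ᵢp₂ᵢ = 0.0008 + 0.0030 + 0.0046 + 0.0225 + 0.0014 + 0.0104 + 0.0038 + 0.0065 = 0.0530
Σp_1ᵢ² = 0.02² + 0.15² + 0.02² + 0.45² + 0.02² + 0.02² + 0.19² + 0.13² = 0.0004 + 0.0225 + 0.0004 + 0.2025 + 0.0004 + 0.0004 + 0.0361 + 0.0169 = 0.2796
Σp_2ᵢ² = 0.04² + 0.02² + 0.23² + 0.05² + 0.07² + 0.52² + 0.02² + 0.05² = 0.0016 + 0.0004 + 0.0529 + 0.0025 + 0.0049 + 0.2704 + 0.0004 + 0.0025 = 0.3356
O = 0.0530 / √(0.2796 × 0.3356) = 0.0530 / 0.306323 = 0.17302

0.173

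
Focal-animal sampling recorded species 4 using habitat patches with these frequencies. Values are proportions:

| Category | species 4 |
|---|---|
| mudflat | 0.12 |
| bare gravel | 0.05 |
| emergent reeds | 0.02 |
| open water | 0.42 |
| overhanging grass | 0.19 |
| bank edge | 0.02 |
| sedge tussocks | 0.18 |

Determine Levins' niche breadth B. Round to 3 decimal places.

3.808

Σpᵢ² = 0.12² + 0.05² + 0.02² + 0.42² + 0.19² + 0.02² + 0.18² = 0.0144 + 0.0025 + 0.0004 + 0.1764 + 0.0361 + 0.0004 + 0.0324 = 0.2626
B = 1 / 0.2626 = 3.80807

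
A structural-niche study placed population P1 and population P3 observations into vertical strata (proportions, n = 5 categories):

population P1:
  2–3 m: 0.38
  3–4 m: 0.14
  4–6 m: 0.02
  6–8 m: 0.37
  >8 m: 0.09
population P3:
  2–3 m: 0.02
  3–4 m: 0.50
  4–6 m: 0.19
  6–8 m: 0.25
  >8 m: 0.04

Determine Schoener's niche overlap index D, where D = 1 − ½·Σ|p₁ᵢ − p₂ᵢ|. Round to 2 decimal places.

Σ|p₁ᵢ − p₂ᵢ| = 0.36 + 0.36 + 0.17 + 0.12 + 0.05 = 1.06
D = 1 − ½ × 1.06 = 1 − 0.530 = 0.4700

0.47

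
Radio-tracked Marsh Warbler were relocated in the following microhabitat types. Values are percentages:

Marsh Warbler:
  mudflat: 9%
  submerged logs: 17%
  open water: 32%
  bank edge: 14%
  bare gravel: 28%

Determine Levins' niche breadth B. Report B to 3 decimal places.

4.212

Convert percentages to proportions (divide by 100).
Σpᵢ² = 0.09² + 0.17² + 0.32² + 0.14² + 0.28² = 0.0081 + 0.0289 + 0.1024 + 0.0196 + 0.0784 = 0.2374
B = 1 / 0.2374 = 4.21230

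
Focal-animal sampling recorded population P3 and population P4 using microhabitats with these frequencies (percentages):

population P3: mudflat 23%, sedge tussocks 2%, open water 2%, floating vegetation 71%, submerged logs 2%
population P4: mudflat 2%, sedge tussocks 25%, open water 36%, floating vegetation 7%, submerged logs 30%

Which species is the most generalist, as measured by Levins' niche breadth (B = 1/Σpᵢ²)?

population P4

Convert percentages to proportions (divide by 100).
Σp_P3ᵢ² = 0.23² + 0.02² + 0.02² + 0.71² + 0.02² = 0.0529 + 0.0004 + 0.0004 + 0.5041 + 0.0004 = 0.5582
B_P3 = 1 / 0.5582 = 1.7915
Σp_P4ᵢ² = 0.02² + 0.25² + 0.36² + 0.07² + 0.30² = 0.0004 + 0.0625 + 0.1296 + 0.0049 + 0.0900 = 0.2874
B_P4 = 1 / 0.2874 = 3.4795
Highest B → broadest niche (most generalist): population P4 (B = 3.48).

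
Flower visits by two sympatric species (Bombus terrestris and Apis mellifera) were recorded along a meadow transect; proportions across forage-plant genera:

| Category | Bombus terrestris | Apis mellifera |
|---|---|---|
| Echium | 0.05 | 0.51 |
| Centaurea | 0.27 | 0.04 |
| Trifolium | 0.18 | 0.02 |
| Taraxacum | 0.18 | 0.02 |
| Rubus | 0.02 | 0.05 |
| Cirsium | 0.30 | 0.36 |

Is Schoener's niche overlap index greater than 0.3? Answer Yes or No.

Σ|p₁ᵢ − p₂ᵢ| = 0.46 + 0.23 + 0.16 + 0.16 + 0.03 + 0.06 = 1.10
D = 1 − ½ × 1.10 = 1 − 0.550 = 0.4500
D = 0.4500 > 0.3 → Yes.

Yes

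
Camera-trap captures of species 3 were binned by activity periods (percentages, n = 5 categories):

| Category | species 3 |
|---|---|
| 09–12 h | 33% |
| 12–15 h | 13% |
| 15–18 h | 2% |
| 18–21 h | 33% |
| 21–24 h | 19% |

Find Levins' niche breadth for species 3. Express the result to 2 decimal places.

Convert percentages to proportions (divide by 100).
Σpᵢ² = 0.33² + 0.13² + 0.02² + 0.33² + 0.19² = 0.1089 + 0.0169 + 0.0004 + 0.1089 + 0.0361 = 0.2712
B = 1 / 0.2712 = 3.6873

3.69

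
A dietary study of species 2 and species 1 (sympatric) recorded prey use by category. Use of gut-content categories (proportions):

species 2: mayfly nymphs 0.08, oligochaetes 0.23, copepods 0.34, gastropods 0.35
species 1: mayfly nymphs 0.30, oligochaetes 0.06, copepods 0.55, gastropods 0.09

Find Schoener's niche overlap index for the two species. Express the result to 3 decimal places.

0.570

Σ|p₁ᵢ − p₂ᵢ| = 0.22 + 0.17 + 0.21 + 0.26 = 0.86
D = 1 − ½ × 0.86 = 1 − 0.430 = 0.57000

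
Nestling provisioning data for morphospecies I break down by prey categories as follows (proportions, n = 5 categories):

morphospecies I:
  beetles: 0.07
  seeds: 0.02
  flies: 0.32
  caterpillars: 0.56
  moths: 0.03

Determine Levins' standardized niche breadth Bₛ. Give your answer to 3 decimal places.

0.342

Σpᵢ² = 0.07² + 0.02² + 0.32² + 0.56² + 0.03² = 0.0049 + 0.0004 + 0.1024 + 0.3136 + 0.0009 = 0.4222
B = 1 / 0.4222 = 2.36855
Bₛ = (B − 1)/(n − 1) = (2.36855 − 1)/(5 − 1) = 1.36855/4 = 0.34214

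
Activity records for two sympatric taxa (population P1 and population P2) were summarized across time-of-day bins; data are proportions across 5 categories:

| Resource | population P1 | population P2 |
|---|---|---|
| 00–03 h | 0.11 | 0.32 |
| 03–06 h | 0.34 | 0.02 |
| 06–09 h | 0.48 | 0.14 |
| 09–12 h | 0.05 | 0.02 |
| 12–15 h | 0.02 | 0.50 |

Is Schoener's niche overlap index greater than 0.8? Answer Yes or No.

No

Σ|p₁ᵢ − p₂ᵢ| = 0.21 + 0.32 + 0.34 + 0.03 + 0.48 = 1.38
D = 1 − ½ × 1.38 = 1 − 0.690 = 0.3100
D = 0.3100 < 0.8 → No.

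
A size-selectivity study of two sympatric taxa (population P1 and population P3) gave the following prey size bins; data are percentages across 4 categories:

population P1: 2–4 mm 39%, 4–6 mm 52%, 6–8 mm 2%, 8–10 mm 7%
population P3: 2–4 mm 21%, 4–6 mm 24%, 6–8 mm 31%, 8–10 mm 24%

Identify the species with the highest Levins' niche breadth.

population P3

Convert percentages to proportions (divide by 100).
Σp_P1ᵢ² = 0.39² + 0.52² + 0.02² + 0.07² = 0.1521 + 0.2704 + 0.0004 + 0.0049 = 0.4278
B_P1 = 1 / 0.4278 = 2.3375
Σp_P3ᵢ² = 0.21² + 0.24² + 0.31² + 0.24² = 0.0441 + 0.0576 + 0.0961 + 0.0576 = 0.2554
B_P3 = 1 / 0.2554 = 3.9154
Highest B → broadest niche (most generalist): population P3 (B = 3.92).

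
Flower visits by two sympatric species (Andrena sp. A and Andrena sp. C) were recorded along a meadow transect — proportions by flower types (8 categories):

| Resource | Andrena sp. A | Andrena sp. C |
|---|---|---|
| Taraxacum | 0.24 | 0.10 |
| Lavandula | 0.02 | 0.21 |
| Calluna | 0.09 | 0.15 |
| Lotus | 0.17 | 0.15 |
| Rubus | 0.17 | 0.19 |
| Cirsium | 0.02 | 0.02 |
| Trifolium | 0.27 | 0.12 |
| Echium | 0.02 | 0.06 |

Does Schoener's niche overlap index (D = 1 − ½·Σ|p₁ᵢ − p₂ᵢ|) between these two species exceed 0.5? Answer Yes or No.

Σ|p₁ᵢ − p₂ᵢ| = 0.14 + 0.19 + 0.06 + 0.02 + 0.02 + 0.00 + 0.15 + 0.04 = 0.62
D = 1 − ½ × 0.62 = 1 − 0.310 = 0.6900
D = 0.6900 > 0.5 → Yes.

Yes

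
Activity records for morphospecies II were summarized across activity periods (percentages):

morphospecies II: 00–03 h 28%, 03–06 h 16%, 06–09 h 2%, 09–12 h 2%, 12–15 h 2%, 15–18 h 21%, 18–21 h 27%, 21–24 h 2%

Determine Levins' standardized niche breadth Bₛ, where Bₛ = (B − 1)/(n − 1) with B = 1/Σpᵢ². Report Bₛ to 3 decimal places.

0.499

Convert percentages to proportions (divide by 100).
Σpᵢ² = 0.28² + 0.16² + 0.02² + 0.02² + 0.02² + 0.21² + 0.27² + 0.02² = 0.0784 + 0.0256 + 0.0004 + 0.0004 + 0.0004 + 0.0441 + 0.0729 + 0.0004 = 0.2226
B = 1 / 0.2226 = 4.49236
Bₛ = (B − 1)/(n − 1) = (4.49236 − 1)/(8 − 1) = 3.49236/7 = 0.49891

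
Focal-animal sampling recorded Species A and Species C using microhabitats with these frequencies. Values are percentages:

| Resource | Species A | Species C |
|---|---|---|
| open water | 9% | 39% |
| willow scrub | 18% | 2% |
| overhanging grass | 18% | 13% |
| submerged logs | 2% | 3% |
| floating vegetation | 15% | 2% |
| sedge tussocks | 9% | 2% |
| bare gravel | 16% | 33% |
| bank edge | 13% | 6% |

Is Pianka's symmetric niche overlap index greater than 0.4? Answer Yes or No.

Convert percentages to proportions (divide by 100).
Σ p₁ᵢp₂ᵢ = 0.0351 + 0.0036 + 0.0234 + 0.0006 + 0.0030 + 0.0018 + 0.0528 + 0.0078 = 0.1281
Σp_1ᵢ² = 0.09² + 0.18² + 0.18² + 0.02² + 0.15² + 0.09² + 0.16² + 0.13² = 0.0081 + 0.0324 + 0.0324 + 0.0004 + 0.0225 + 0.0081 + 0.0256 + 0.0169 = 0.1464
Σp_2ᵢ² = 0.39² + 0.02² + 0.13² + 0.03² + 0.02² + 0.02² + 0.33² + 0.06² = 0.1521 + 0.0004 + 0.0169 + 0.0009 + 0.0004 + 0.0004 + 0.1089 + 0.0036 = 0.2836
O = 0.1281 / √(0.1464 × 0.2836) = 0.1281 / 0.20376 = 0.6287
O = 0.6287 > 0.4 → Yes.

Yes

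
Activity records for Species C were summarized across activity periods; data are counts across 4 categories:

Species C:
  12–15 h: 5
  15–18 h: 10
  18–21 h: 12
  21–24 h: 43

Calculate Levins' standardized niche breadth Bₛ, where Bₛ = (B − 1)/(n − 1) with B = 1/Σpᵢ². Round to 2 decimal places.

0.44

Proportions for Species C (n=70): 5/70=0.0714, 10/70=0.1429, 12/70=0.1714, 43/70=0.6143
Σpᵢ² = 0.0714² + 0.1429² + 0.1714² + 0.6143² = 0.005098 + 0.020420 + 0.029378 + 0.377364 = 0.432260
B = 1 / 0.432260 = 2.3134
Bₛ = (B − 1)/(n − 1) = (2.3134 − 1)/(4 − 1) = 1.3134/3 = 0.4378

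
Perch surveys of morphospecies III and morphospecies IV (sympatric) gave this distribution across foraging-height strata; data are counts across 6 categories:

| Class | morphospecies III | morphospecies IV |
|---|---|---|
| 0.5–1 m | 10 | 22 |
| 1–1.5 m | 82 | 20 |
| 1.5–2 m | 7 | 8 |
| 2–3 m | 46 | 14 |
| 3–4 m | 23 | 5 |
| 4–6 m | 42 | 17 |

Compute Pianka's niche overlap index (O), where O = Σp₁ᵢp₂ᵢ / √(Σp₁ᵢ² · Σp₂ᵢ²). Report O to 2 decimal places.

Proportions for morphospecies III (n=210): 10/210=0.0476, 82/210=0.3905, 7/210=0.0333, 46/210=0.2190, 23/210=0.1095, 42/210=0.2000
Proportions for morphospecies IV (n=86): 22/86=0.2558, 20/86=0.2326, 8/86=0.0930, 14/86=0.1628, 5/86=0.0581, 17/86=0.1977
Σ p₁ᵢp₂ᵢ = 0.012176 + 0.090830 + 0.003097 + 0.035653 + 0.006362 + 0.039540 = 0.187658
Σp_1ᵢ² = 0.0476² + 0.3905² + 0.0333² + 0.2190² + 0.1095² + 0.2000² = 0.002266 + 0.152490 + 0.001109 + 0.047961 + 0.011990 + 0.040000 = 0.255816
Σp_2ᵢ² = 0.2558² + 0.2326² + 0.0930² + 0.1628² + 0.0581² + 0.1977² = 0.065434 + 0.054103 + 0.008649 + 0.026504 + 0.003376 + 0.039085 = 0.197151
O = 0.187658 / √(0.255816 × 0.197151) = 0.187658 / 0.2245760 = 0.8356

0.84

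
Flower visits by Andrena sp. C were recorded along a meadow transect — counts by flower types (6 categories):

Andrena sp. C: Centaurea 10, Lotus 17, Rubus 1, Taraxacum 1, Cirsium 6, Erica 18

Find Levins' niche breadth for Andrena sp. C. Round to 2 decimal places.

Proportions for Andrena sp. C (n=53): 10/53=0.1887, 17/53=0.3208, 1/53=0.0189, 1/53=0.0189, 6/53=0.1132, 18/53=0.3396
Σpᵢ² = 0.1887² + 0.3208² + 0.0189² + 0.0189² + 0.1132² + 0.3396² = 0.035608 + 0.102913 + 0.000357 + 0.000357 + 0.012814 + 0.115328 = 0.267377
B = 1 / 0.267377 = 3.7400

3.74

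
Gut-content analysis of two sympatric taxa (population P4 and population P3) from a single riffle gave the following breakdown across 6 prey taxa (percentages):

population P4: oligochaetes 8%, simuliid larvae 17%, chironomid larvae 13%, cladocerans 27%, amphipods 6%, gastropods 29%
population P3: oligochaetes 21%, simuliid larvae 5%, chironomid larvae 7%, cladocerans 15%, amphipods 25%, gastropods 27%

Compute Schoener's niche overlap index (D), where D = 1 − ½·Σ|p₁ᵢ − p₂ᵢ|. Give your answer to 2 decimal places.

0.68

Convert percentages to proportions (divide by 100).
Σ|p₁ᵢ − p₂ᵢ| = 0.13 + 0.12 + 0.06 + 0.12 + 0.19 + 0.02 = 0.64
D = 1 − ½ × 0.64 = 1 − 0.320 = 0.6800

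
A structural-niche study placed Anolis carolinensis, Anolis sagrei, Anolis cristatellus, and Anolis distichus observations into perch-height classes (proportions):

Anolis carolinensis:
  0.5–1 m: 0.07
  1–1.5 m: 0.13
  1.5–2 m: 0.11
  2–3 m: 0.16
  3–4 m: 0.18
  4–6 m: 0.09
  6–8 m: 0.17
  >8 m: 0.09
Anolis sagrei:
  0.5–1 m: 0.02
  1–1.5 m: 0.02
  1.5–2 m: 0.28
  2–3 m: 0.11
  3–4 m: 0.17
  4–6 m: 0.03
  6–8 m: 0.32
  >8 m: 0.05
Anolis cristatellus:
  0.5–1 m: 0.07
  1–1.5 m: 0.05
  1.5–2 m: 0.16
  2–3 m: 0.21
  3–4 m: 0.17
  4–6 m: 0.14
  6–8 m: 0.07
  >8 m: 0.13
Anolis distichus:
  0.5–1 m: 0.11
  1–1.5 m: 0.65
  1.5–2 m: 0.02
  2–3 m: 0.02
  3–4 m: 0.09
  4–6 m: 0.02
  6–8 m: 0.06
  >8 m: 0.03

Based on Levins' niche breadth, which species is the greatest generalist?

Σp_caroᵢ² = 0.07² + 0.13² + 0.11² + 0.16² + 0.18² + 0.09² + 0.17² + 0.09² = 0.0049 + 0.0169 + 0.0121 + 0.0256 + 0.0324 + 0.0081 + 0.0289 + 0.0081 = 0.1370
B_caro = 1 / 0.1370 = 7.2993
Σp_sagrᵢ² = 0.02² + 0.02² + 0.28² + 0.11² + 0.17² + 0.03² + 0.32² + 0.05² = 0.0004 + 0.0004 + 0.0784 + 0.0121 + 0.0289 + 0.0009 + 0.1024 + 0.0025 = 0.2260
B_sagr = 1 / 0.2260 = 4.4248
Σp_crisᵢ² = 0.07² + 0.05² + 0.16² + 0.21² + 0.17² + 0.14² + 0.07² + 0.13² = 0.0049 + 0.0025 + 0.0256 + 0.0441 + 0.0289 + 0.0196 + 0.0049 + 0.0169 = 0.1474
B_cris = 1 / 0.1474 = 6.7843
Σp_distᵢ² = 0.11² + 0.65² + 0.02² + 0.02² + 0.09² + 0.02² + 0.06² + 0.03² = 0.0121 + 0.4225 + 0.0004 + 0.0004 + 0.0081 + 0.0004 + 0.0036 + 0.0009 = 0.4484
B_dist = 1 / 0.4484 = 2.2302
Highest B → broadest niche (most generalist): Anolis carolinensis (B = 7.30).

Anolis carolinensis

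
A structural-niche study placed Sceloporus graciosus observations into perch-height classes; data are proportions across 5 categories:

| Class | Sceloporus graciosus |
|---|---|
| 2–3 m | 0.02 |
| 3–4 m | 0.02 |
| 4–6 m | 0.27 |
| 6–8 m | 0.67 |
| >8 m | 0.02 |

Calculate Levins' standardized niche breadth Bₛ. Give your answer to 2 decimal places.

Σpᵢ² = 0.02² + 0.02² + 0.27² + 0.67² + 0.02² = 0.0004 + 0.0004 + 0.0729 + 0.4489 + 0.0004 = 0.5230
B = 1 / 0.5230 = 1.9120
Bₛ = (B − 1)/(n − 1) = (1.9120 − 1)/(5 − 1) = 0.9120/4 = 0.2280

0.23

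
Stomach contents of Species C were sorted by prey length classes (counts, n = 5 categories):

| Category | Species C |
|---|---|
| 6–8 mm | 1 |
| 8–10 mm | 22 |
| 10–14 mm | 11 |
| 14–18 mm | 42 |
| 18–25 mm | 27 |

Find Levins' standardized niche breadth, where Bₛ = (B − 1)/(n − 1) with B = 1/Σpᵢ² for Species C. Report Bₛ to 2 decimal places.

0.61

Proportions for Species C (n=103): 1/103=0.0097, 22/103=0.2136, 11/103=0.1068, 42/103=0.4078, 27/103=0.2621
Σpᵢ² = 0.0097² + 0.2136² + 0.1068² + 0.4078² + 0.2621² = 0.000094 + 0.045625 + 0.011406 + 0.166301 + 0.068696 = 0.292122
B = 1 / 0.292122 = 3.4232
Bₛ = (B − 1)/(n − 1) = (3.4232 − 1)/(5 − 1) = 2.4232/4 = 0.6058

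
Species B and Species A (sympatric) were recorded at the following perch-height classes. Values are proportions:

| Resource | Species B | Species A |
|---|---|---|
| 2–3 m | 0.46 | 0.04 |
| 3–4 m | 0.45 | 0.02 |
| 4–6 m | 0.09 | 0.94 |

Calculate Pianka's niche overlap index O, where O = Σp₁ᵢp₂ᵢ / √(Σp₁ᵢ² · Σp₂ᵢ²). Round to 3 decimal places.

0.183

Σ p₁ᵢp₂ᵢ = 0.0184 + 0.0090 + 0.0846 = 0.1120
Σp_1ᵢ² = 0.46² + 0.45² + 0.09² = 0.2116 + 0.2025 + 0.0081 = 0.4222
Σp_2ᵢ² = 0.04² + 0.02² + 0.94² = 0.0016 + 0.0004 + 0.8836 = 0.8856
O = 0.1120 / √(0.4222 × 0.8856) = 0.1120 / 0.611474 = 0.18316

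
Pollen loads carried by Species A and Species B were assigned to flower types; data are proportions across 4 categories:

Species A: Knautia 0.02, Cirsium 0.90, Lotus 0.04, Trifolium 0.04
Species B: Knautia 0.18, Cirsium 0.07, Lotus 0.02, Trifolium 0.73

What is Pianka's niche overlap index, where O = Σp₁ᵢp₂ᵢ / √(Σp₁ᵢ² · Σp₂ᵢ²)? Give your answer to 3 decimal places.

Σ p₁ᵢp₂ᵢ = 0.0036 + 0.0630 + 0.0008 + 0.0292 = 0.0966
Σp_1ᵢ² = 0.02² + 0.90² + 0.04² + 0.04² = 0.0004 + 0.8100 + 0.0016 + 0.0016 = 0.8136
Σp_2ᵢ² = 0.18² + 0.07² + 0.02² + 0.73² = 0.0324 + 0.0049 + 0.0004 + 0.5329 = 0.5706
O = 0.0966 / √(0.8136 × 0.5706) = 0.0966 / 0.681352 = 0.14178

0.142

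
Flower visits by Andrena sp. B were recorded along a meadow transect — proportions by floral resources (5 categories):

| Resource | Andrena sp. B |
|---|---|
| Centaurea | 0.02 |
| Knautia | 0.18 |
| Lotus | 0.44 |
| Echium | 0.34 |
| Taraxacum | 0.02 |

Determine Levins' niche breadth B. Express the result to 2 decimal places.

2.92

Σpᵢ² = 0.02² + 0.18² + 0.44² + 0.34² + 0.02² = 0.0004 + 0.0324 + 0.1936 + 0.1156 + 0.0004 = 0.3424
B = 1 / 0.3424 = 2.9206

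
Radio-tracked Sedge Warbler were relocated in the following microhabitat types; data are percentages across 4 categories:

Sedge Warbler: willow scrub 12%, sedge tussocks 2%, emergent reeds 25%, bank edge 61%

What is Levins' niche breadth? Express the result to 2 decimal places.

2.23

Convert percentages to proportions (divide by 100).
Σpᵢ² = 0.12² + 0.02² + 0.25² + 0.61² = 0.0144 + 0.0004 + 0.0625 + 0.3721 = 0.4494
B = 1 / 0.4494 = 2.2252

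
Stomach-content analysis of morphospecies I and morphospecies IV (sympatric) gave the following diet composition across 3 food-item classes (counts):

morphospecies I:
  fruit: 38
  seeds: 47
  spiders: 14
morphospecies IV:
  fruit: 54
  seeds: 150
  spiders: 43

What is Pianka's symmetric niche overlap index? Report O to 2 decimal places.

Proportions for morphospecies I (n=99): 38/99=0.3838, 47/99=0.4747, 14/99=0.1414
Proportions for morphospecies IV (n=247): 54/247=0.2186, 150/247=0.6073, 43/247=0.1741
Σ p₁ᵢp₂ᵢ = 0.083899 + 0.288285 + 0.024618 = 0.396802
Σp_1ᵢ² = 0.3838² + 0.4747² + 0.1414² = 0.147302 + 0.225340 + 0.019994 = 0.392636
Σp_2ᵢ² = 0.2186² + 0.6073² + 0.1741² = 0.047786 + 0.368813 + 0.030311 = 0.446910
O = 0.396802 / √(0.392636 × 0.446910) = 0.396802 / 0.4188949 = 0.9473

0.95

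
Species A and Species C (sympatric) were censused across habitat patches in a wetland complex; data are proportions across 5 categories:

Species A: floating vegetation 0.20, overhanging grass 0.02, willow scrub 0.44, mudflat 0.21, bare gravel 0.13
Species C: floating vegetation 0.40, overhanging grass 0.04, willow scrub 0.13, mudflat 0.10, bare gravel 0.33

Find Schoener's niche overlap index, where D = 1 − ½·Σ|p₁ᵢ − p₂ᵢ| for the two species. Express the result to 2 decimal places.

0.58

Σ|p₁ᵢ − p₂ᵢ| = 0.20 + 0.02 + 0.31 + 0.11 + 0.20 = 0.84
D = 1 − ½ × 0.84 = 1 − 0.420 = 0.5800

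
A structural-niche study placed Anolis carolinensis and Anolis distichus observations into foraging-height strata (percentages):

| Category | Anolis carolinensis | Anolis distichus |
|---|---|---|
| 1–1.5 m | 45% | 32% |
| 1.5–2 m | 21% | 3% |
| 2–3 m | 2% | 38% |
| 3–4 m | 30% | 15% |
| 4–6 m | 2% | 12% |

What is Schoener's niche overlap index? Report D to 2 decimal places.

0.54

Convert percentages to proportions (divide by 100).
Σ|p₁ᵢ − p₂ᵢ| = 0.13 + 0.18 + 0.36 + 0.15 + 0.10 = 0.92
D = 1 − ½ × 0.92 = 1 − 0.460 = 0.5400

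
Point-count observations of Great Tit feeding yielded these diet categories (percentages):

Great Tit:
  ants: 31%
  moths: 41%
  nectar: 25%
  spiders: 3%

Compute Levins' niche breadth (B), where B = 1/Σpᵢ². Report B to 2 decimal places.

3.05

Convert percentages to proportions (divide by 100).
Σpᵢ² = 0.31² + 0.41² + 0.25² + 0.03² = 0.0961 + 0.1681 + 0.0625 + 0.0009 = 0.3276
B = 1 / 0.3276 = 3.0525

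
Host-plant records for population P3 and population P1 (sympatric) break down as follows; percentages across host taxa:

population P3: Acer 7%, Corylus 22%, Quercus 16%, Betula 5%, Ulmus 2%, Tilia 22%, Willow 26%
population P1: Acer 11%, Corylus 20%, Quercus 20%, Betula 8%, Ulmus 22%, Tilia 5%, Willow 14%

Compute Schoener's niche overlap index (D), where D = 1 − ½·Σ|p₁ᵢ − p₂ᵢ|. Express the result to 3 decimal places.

0.690

Convert percentages to proportions (divide by 100).
Σ|p₁ᵢ − p₂ᵢ| = 0.04 + 0.02 + 0.04 + 0.03 + 0.20 + 0.17 + 0.12 = 0.62
D = 1 − ½ × 0.62 = 1 − 0.310 = 0.69000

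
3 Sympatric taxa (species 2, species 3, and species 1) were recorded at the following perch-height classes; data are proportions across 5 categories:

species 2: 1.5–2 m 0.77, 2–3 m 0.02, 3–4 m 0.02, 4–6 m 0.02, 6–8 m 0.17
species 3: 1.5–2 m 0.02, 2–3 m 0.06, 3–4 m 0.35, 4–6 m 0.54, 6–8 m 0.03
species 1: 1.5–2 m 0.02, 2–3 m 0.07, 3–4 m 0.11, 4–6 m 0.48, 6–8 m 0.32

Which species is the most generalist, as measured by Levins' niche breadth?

species 1

Σp_2ᵢ² = 0.77² + 0.02² + 0.02² + 0.02² + 0.17² = 0.5929 + 0.0004 + 0.0004 + 0.0004 + 0.0289 = 0.6230
B_2 = 1 / 0.6230 = 1.6051
Σp_3ᵢ² = 0.02² + 0.06² + 0.35² + 0.54² + 0.03² = 0.0004 + 0.0036 + 0.1225 + 0.2916 + 0.0009 = 0.4190
B_3 = 1 / 0.4190 = 2.3866
Σp_1ᵢ² = 0.02² + 0.07² + 0.11² + 0.48² + 0.32² = 0.0004 + 0.0049 + 0.0121 + 0.2304 + 0.1024 = 0.3502
B_1 = 1 / 0.3502 = 2.8555
Highest B → broadest niche (most generalist): species 1 (B = 2.86).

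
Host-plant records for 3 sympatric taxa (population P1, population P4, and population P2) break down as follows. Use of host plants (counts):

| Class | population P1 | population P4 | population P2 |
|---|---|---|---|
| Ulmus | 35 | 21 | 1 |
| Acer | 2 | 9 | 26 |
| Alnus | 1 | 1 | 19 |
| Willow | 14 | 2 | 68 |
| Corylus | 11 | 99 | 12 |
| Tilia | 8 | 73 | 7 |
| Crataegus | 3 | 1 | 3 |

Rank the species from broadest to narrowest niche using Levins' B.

population P1 > population P2 > population P4

Proportions for population P1 (n=74): 35/74=0.4730, 2/74=0.0270, 1/74=0.0135, 14/74=0.1892, 11/74=0.1486, 8/74=0.1081, 3/74=0.0405
Proportions for population P4 (n=206): 21/206=0.1019, 9/206=0.0437, 1/206=0.0049, 2/206=0.0097, 99/206=0.4806, 73/206=0.3544, 1/206=0.0049
Proportions for population P2 (n=136): 1/136=0.0074, 26/136=0.1912, 19/136=0.1397, 68/136=0.5000, 12/136=0.0882, 7/136=0.0515, 3/136=0.0221
Σp_P1ᵢ² = 0.4730² + 0.0270² + 0.0135² + 0.1892² + 0.1486² + 0.1081² + 0.0405² = 0.223729 + 0.000729 + 0.000182 + 0.035797 + 0.022082 + 0.011686 + 0.001640 = 0.295845
B_P1 = 1 / 0.295845 = 3.3801
Σp_P4ᵢ² = 0.1019² + 0.0437² + 0.0049² + 0.0097² + 0.4806² + 0.3544² + 0.0049² = 0.010384 + 0.001910 + 0.000024 + 0.000094 + 0.230976 + 0.125599 + 0.000024 = 0.369011
B_P4 = 1 / 0.369011 = 2.7099
Σp_P2ᵢ² = 0.0074² + 0.1912² + 0.1397² + 0.5000² + 0.0882² + 0.0515² + 0.0221² = 0.000055 + 0.036557 + 0.019516 + 0.250000 + 0.007779 + 0.002652 + 0.000488 = 0.317047
B_P2 = 1 / 0.317047 = 3.1541
Ranking by B (broadest → narrowest): population P1 (3.38) > population P2 (3.15) > population P4 (2.71)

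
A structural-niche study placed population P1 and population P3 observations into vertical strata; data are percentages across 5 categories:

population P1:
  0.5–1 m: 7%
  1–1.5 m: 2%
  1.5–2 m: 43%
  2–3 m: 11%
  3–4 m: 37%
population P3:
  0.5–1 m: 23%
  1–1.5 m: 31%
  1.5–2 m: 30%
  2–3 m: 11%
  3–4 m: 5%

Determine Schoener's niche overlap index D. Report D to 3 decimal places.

0.550

Convert percentages to proportions (divide by 100).
Σ|p₁ᵢ − p₂ᵢ| = 0.16 + 0.29 + 0.13 + 0.00 + 0.32 = 0.90
D = 1 − ½ × 0.90 = 1 − 0.450 = 0.55000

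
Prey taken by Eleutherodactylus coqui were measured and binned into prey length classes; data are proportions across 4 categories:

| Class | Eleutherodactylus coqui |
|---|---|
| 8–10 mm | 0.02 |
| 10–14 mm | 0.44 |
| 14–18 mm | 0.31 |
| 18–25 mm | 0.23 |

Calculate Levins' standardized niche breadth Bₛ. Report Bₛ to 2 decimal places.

0.64

Σpᵢ² = 0.02² + 0.44² + 0.31² + 0.23² = 0.0004 + 0.1936 + 0.0961 + 0.0529 = 0.3430
B = 1 / 0.3430 = 2.9155
Bₛ = (B − 1)/(n − 1) = (2.9155 − 1)/(4 − 1) = 1.9155/3 = 0.6385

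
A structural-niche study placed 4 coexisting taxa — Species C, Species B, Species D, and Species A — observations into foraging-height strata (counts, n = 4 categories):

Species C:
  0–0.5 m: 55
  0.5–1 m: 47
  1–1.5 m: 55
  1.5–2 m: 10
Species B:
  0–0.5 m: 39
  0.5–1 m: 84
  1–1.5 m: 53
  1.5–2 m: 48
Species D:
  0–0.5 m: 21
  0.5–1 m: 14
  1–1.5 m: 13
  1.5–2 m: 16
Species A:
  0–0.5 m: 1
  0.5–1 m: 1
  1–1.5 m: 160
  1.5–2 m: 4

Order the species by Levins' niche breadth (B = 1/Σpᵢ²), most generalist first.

Proportions for Species C (n=167): 55/167=0.3293, 47/167=0.2814, 55/167=0.3293, 10/167=0.0599
Proportions for Species B (n=224): 39/224=0.1741, 84/224=0.3750, 53/224=0.2366, 48/224=0.2143
Proportions for Species D (n=64): 21/64=0.3281, 14/64=0.2188, 13/64=0.2031, 16/64=0.2500
Proportions for Species A (n=166): 1/166=0.0060, 1/166=0.0060, 160/166=0.9639, 4/166=0.0241
Σp_Cᵢ² = 0.3293² + 0.2814² + 0.3293² + 0.0599² = 0.108438 + 0.079186 + 0.108438 + 0.003588 = 0.299650
B_C = 1 / 0.299650 = 3.3372
Σp_Bᵢ² = 0.1741² + 0.3750² + 0.2366² + 0.2143² = 0.030311 + 0.140625 + 0.055980 + 0.045924 = 0.272840
B_B = 1 / 0.272840 = 3.6652
Σp_Dᵢ² = 0.3281² + 0.2188² + 0.2031² + 0.2500² = 0.107650 + 0.047873 + 0.041250 + 0.062500 = 0.259273
B_D = 1 / 0.259273 = 3.8569
Σp_Aᵢ² = 0.0060² + 0.0060² + 0.9639² + 0.0241² = 0.000036 + 0.000036 + 0.929103 + 0.000581 = 0.929756
B_A = 1 / 0.929756 = 1.0756
Ranking by B (broadest → narrowest): Species D (3.86) > Species B (3.67) > Species C (3.34) > Species A (1.08)

Species D > Species B > Species C > Species A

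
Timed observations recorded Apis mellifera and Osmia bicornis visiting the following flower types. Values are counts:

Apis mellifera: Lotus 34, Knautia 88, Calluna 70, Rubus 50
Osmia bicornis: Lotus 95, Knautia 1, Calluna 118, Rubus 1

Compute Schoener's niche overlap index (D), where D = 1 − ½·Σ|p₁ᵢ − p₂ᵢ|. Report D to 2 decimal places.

Proportions for Apis mellifera (n=242): 34/242=0.1405, 88/242=0.3636, 70/242=0.2893, 50/242=0.2066
Proportions for Osmia bicornis (n=215): 95/215=0.4419, 1/215=0.0047, 118/215=0.5488, 1/215=0.0047
Σ|p₁ᵢ − p₂ᵢ| = 0.3014 + 0.3589 + 0.2595 + 0.2019 = 1.1217
D = 1 − ½ × 1.1217 = 1 − 0.56085 = 0.43915

0.44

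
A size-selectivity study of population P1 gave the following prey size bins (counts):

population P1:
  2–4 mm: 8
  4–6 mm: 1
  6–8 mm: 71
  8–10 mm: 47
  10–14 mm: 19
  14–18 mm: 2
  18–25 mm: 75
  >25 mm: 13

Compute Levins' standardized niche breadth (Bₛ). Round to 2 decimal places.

0.45

Proportions for population P1 (n=236): 8/236=0.0339, 1/236=0.0042, 71/236=0.3008, 47/236=0.1992, 19/236=0.0805, 2/236=0.0085, 75/236=0.3178, 13/236=0.0551
Σpᵢ² = 0.0339² + 0.0042² + 0.3008² + 0.1992² + 0.0805² + 0.0085² + 0.3178² + 0.0551² = 0.001149 + 0.000018 + 0.090481 + 0.039681 + 0.006480 + 0.000072 + 0.100997 + 0.003036 = 0.241914
B = 1 / 0.241914 = 4.1337
Bₛ = (B − 1)/(n − 1) = (4.1337 − 1)/(8 − 1) = 3.1337/7 = 0.4477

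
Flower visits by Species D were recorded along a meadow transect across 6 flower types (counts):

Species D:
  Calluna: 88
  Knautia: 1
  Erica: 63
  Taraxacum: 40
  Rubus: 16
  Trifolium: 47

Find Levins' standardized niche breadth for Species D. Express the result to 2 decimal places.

0.62

Proportions for Species D (n=255): 88/255=0.3451, 1/255=0.0039, 63/255=0.2471, 40/255=0.1569, 16/255=0.0627, 47/255=0.1843
Σpᵢ² = 0.3451² + 0.0039² + 0.2471² + 0.1569² + 0.0627² + 0.1843² = 0.119094 + 0.000015 + 0.061058 + 0.024618 + 0.003931 + 0.033966 = 0.242682
B = 1 / 0.242682 = 4.1206
Bₛ = (B − 1)/(n − 1) = (4.1206 − 1)/(6 − 1) = 3.1206/5 = 0.6241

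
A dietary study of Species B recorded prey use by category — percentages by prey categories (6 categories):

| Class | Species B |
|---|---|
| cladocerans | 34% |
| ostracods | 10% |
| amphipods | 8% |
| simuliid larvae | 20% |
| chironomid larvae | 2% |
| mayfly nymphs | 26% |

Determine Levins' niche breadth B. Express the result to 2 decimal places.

4.17

Convert percentages to proportions (divide by 100).
Σpᵢ² = 0.34² + 0.10² + 0.08² + 0.20² + 0.02² + 0.26² = 0.1156 + 0.0100 + 0.0064 + 0.0400 + 0.0004 + 0.0676 = 0.2400
B = 1 / 0.2400 = 4.1667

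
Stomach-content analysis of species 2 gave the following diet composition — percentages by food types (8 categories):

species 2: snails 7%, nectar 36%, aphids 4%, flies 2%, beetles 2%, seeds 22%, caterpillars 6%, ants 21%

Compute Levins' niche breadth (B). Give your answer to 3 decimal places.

Convert percentages to proportions (divide by 100).
Σpᵢ² = 0.07² + 0.36² + 0.04² + 0.02² + 0.02² + 0.22² + 0.06² + 0.21² = 0.0049 + 0.1296 + 0.0016 + 0.0004 + 0.0004 + 0.0484 + 0.0036 + 0.0441 = 0.2330
B = 1 / 0.2330 = 4.29185

4.292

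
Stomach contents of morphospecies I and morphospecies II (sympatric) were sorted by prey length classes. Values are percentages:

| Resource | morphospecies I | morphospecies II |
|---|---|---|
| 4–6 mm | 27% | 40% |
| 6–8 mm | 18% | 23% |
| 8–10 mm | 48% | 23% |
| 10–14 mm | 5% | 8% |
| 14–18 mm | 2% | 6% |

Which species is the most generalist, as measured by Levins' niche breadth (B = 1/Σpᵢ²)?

Convert percentages to proportions (divide by 100).
Σp_Iᵢ² = 0.27² + 0.18² + 0.48² + 0.05² + 0.02² = 0.0729 + 0.0324 + 0.2304 + 0.0025 + 0.0004 = 0.3386
B_I = 1 / 0.3386 = 2.9533
Σp_IIᵢ² = 0.40² + 0.23² + 0.23² + 0.08² + 0.06² = 0.1600 + 0.0529 + 0.0529 + 0.0064 + 0.0036 = 0.2758
B_II = 1 / 0.2758 = 3.6258
Highest B → broadest niche (most generalist): morphospecies II (B = 3.63).

morphospecies II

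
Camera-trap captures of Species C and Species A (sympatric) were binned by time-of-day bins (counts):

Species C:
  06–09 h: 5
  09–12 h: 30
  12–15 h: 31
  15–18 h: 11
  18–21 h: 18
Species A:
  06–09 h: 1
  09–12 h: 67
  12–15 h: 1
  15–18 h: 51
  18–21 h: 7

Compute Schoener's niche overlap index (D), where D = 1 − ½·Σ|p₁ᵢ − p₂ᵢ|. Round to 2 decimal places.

Proportions for Species C (n=95): 5/95=0.0526, 30/95=0.3158, 31/95=0.3263, 11/95=0.1158, 18/95=0.1895
Proportions for Species A (n=127): 1/127=0.0079, 67/127=0.5276, 1/127=0.0079, 51/127=0.4016, 7/127=0.0551
Σ|p₁ᵢ − p₂ᵢ| = 0.0447 + 0.2118 + 0.3184 + 0.2858 + 0.1344 = 0.9951
D = 1 − ½ × 0.9951 = 1 − 0.49755 = 0.50245

0.50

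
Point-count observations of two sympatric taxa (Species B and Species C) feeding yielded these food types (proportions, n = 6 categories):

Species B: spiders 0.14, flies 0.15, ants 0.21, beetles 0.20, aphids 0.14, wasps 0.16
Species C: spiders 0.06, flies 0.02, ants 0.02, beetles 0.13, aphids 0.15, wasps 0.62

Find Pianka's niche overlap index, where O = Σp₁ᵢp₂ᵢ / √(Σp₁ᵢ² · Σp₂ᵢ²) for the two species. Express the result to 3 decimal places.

Σ p₁ᵢp₂ᵢ = 0.0084 + 0.0030 + 0.0042 + 0.0260 + 0.0210 + 0.0992 = 0.1618
Σp_1ᵢ² = 0.14² + 0.15² + 0.21² + 0.20² + 0.14² + 0.16² = 0.0196 + 0.0225 + 0.0441 + 0.0400 + 0.0196 + 0.0256 = 0.1714
Σp_2ᵢ² = 0.06² + 0.02² + 0.02² + 0.13² + 0.15² + 0.62² = 0.0036 + 0.0004 + 0.0004 + 0.0169 + 0.0225 + 0.3844 = 0.4282
O = 0.1618 / √(0.1714 × 0.4282) = 0.1618 / 0.270912 = 0.59724

0.597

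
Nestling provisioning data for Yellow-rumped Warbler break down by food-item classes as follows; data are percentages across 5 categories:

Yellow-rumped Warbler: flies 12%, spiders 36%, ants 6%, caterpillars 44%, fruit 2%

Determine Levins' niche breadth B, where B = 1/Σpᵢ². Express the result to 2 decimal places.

Convert percentages to proportions (divide by 100).
Σpᵢ² = 0.12² + 0.36² + 0.06² + 0.44² + 0.02² = 0.0144 + 0.1296 + 0.0036 + 0.1936 + 0.0004 = 0.3416
B = 1 / 0.3416 = 2.9274

2.93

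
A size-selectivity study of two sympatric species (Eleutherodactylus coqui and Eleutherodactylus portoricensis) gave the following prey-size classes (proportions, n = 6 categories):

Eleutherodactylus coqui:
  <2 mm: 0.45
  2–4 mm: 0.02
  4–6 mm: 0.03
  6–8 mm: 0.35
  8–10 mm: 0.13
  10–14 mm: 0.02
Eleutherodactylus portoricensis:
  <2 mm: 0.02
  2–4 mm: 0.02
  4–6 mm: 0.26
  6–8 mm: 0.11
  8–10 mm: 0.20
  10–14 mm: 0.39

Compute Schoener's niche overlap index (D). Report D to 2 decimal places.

0.33

Σ|p₁ᵢ − p₂ᵢ| = 0.43 + 0.00 + 0.23 + 0.24 + 0.07 + 0.37 = 1.34
D = 1 − ½ × 1.34 = 1 − 0.670 = 0.3300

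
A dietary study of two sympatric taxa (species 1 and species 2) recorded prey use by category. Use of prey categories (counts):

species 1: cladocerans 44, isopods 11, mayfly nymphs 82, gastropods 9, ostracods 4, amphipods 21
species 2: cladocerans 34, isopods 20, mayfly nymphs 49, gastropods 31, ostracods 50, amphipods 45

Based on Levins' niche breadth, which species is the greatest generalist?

Proportions for species 1 (n=171): 44/171=0.2573, 11/171=0.0643, 82/171=0.4795, 9/171=0.0526, 4/171=0.0234, 21/171=0.1228
Proportions for species 2 (n=229): 34/229=0.1485, 20/229=0.0873, 49/229=0.2140, 31/229=0.1354, 50/229=0.2183, 45/229=0.1965
Σp_1ᵢ² = 0.2573² + 0.0643² + 0.4795² + 0.0526² + 0.0234² + 0.1228² = 0.066203 + 0.004134 + 0.229920 + 0.002767 + 0.000548 + 0.015080 = 0.318652
B_1 = 1 / 0.318652 = 3.1382
Σp_2ᵢ² = 0.1485² + 0.0873² + 0.2140² + 0.1354² + 0.2183² + 0.1965² = 0.022052 + 0.007621 + 0.045796 + 0.018333 + 0.047655 + 0.038612 = 0.180069
B_2 = 1 / 0.180069 = 5.5534
Highest B → broadest niche (most generalist): species 2 (B = 5.55).

species 2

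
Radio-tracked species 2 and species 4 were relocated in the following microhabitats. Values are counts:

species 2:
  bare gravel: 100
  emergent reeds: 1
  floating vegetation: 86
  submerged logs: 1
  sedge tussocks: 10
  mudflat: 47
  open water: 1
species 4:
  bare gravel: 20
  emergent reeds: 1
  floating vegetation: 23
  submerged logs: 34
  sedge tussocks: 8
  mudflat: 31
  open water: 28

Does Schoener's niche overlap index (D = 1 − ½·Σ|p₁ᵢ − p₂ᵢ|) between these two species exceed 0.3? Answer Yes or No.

Proportions for species 2 (n=246): 100/246=0.4065, 1/246=0.0041, 86/246=0.3496, 1/246=0.0041, 10/246=0.0407, 47/246=0.1911, 1/246=0.0041
Proportions for species 4 (n=145): 20/145=0.1379, 1/145=0.0069, 23/145=0.1586, 34/145=0.2345, 8/145=0.0552, 31/145=0.2138, 28/145=0.1931
Σ|p₁ᵢ − p₂ᵢ| = 0.2686 + 0.0028 + 0.1910 + 0.2304 + 0.0145 + 0.0227 + 0.1890 = 0.9190
D = 1 − ½ × 0.9190 = 1 − 0.45950 = 0.54050
D = 0.54050 > 0.3 → Yes.

Yes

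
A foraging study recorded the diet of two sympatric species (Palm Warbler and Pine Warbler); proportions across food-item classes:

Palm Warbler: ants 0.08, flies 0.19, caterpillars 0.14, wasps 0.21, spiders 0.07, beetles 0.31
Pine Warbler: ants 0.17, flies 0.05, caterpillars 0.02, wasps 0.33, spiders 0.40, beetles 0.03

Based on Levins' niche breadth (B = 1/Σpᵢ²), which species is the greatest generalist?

Palm Warbler

Σp_Palmᵢ² = 0.08² + 0.19² + 0.14² + 0.21² + 0.07² + 0.31² = 0.0064 + 0.0361 + 0.0196 + 0.0441 + 0.0049 + 0.0961 = 0.2072
B_Palm = 1 / 0.2072 = 4.8263
Σp_Pineᵢ² = 0.17² + 0.05² + 0.02² + 0.33² + 0.40² + 0.03² = 0.0289 + 0.0025 + 0.0004 + 0.1089 + 0.1600 + 0.0009 = 0.3016
B_Pine = 1 / 0.3016 = 3.3156
Highest B → broadest niche (most generalist): Palm Warbler (B = 4.83).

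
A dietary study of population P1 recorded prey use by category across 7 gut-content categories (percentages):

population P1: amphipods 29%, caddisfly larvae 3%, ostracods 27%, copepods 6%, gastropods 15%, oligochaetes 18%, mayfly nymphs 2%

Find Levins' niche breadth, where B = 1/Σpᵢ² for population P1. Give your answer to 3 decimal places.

4.613

Convert percentages to proportions (divide by 100).
Σpᵢ² = 0.29² + 0.03² + 0.27² + 0.06² + 0.15² + 0.18² + 0.02² = 0.0841 + 0.0009 + 0.0729 + 0.0036 + 0.0225 + 0.0324 + 0.0004 = 0.2168
B = 1 / 0.2168 = 4.61255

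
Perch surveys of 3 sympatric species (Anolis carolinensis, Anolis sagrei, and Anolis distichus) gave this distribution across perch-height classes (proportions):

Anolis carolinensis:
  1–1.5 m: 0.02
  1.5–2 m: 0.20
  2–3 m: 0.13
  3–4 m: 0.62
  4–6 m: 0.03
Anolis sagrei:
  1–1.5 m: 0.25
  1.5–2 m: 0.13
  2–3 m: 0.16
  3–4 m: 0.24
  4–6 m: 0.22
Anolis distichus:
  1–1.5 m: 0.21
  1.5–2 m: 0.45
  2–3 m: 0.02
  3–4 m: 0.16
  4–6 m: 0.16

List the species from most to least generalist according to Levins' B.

Σp_caroᵢ² = 0.02² + 0.20² + 0.13² + 0.62² + 0.03² = 0.0004 + 0.0400 + 0.0169 + 0.3844 + 0.0009 = 0.4426
B_caro = 1 / 0.4426 = 2.2594
Σp_sagrᵢ² = 0.25² + 0.13² + 0.16² + 0.24² + 0.22² = 0.0625 + 0.0169 + 0.0256 + 0.0576 + 0.0484 = 0.2110
B_sagr = 1 / 0.2110 = 4.7393
Σp_distᵢ² = 0.21² + 0.45² + 0.02² + 0.16² + 0.16² = 0.0441 + 0.2025 + 0.0004 + 0.0256 + 0.0256 = 0.2982
B_dist = 1 / 0.2982 = 3.3535
Ranking by B (broadest → narrowest): Anolis sagrei (4.74) > Anolis distichus (3.35) > Anolis carolinensis (2.26)

Anolis sagrei > Anolis distichus > Anolis carolinensis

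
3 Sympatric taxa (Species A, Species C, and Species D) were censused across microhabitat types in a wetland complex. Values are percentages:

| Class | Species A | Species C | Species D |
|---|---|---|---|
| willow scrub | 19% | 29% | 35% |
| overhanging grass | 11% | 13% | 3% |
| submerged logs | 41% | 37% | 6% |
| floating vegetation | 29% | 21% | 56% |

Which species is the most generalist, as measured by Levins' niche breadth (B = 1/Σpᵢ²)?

Species C

Convert percentages to proportions (divide by 100).
Σp_Aᵢ² = 0.19² + 0.11² + 0.41² + 0.29² = 0.0361 + 0.0121 + 0.1681 + 0.0841 = 0.3004
B_A = 1 / 0.3004 = 3.3289
Σp_Cᵢ² = 0.29² + 0.13² + 0.37² + 0.21² = 0.0841 + 0.0169 + 0.1369 + 0.0441 = 0.2820
B_C = 1 / 0.2820 = 3.5461
Σp_Dᵢ² = 0.35² + 0.03² + 0.06² + 0.56² = 0.1225 + 0.0009 + 0.0036 + 0.3136 = 0.4406
B_D = 1 / 0.4406 = 2.2696
Highest B → broadest niche (most generalist): Species C (B = 3.55).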